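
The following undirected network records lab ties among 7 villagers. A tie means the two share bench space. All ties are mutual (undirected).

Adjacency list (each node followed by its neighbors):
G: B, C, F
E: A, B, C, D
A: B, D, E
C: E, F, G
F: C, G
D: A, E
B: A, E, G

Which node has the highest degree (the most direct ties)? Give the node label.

Degrees — A:3, B:3, C:3, D:2, E:4, F:2, G:3.
The maximum is 4, attained only by E.

E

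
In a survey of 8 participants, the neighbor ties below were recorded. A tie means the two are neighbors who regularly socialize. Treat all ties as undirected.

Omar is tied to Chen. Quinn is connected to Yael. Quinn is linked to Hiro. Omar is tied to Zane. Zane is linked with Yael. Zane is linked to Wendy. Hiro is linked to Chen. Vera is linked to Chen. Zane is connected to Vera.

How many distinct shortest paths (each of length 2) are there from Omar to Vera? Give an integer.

2

The shortest distance is 2. The length-2 paths are: Omar–Chen–Vera; Omar–Zane–Vera.
That gives 2 distinct shortest paths.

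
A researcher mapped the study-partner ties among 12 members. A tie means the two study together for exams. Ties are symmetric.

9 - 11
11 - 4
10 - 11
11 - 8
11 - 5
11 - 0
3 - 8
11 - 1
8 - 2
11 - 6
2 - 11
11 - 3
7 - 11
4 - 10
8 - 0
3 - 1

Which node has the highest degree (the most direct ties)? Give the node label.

11

Degrees — 0:2, 1:2, 2:2, 3:3, 4:2, 5:1, 6:1, 7:1, 8:4, 9:1, 10:2, 11:11.
The maximum is 11, attained only by 11.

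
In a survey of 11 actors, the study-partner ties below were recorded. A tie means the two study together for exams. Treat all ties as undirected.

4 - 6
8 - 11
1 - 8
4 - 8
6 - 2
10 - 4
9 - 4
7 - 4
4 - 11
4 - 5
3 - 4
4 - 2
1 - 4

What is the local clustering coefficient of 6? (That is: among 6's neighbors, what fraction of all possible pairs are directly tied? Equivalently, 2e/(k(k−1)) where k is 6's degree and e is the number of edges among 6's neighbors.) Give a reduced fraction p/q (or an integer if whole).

6's neighbors: 2 and 4 (k = 2).
Possible neighbor pairs: C(2,2) = 1. Edges among them: 2–4 → e = 1.
Clustering(6) = 1/1.

1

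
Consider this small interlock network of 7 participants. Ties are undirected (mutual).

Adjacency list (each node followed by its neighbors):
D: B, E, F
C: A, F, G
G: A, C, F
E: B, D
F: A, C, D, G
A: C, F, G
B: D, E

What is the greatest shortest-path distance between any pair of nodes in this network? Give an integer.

Eccentricity of each node (its greatest distance to any other): A:3, B:3, C:3, D:2, E:3, F:2, G:3.
The maximum eccentricity is 3, realized for instance by the pair C–E via C – F – D – E. So the diameter is 3.

3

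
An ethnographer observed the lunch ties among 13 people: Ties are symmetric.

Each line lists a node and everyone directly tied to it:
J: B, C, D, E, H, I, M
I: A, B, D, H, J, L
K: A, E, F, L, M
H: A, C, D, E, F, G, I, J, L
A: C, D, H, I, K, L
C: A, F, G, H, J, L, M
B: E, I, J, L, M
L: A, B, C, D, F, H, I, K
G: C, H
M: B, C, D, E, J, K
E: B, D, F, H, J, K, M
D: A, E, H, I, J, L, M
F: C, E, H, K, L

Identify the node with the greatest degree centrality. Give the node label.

H

Degrees — A:6, B:5, C:7, D:7, E:7, F:5, G:2, H:9, I:6, J:7, K:5, L:8, M:6.
The maximum is 9, attained only by H.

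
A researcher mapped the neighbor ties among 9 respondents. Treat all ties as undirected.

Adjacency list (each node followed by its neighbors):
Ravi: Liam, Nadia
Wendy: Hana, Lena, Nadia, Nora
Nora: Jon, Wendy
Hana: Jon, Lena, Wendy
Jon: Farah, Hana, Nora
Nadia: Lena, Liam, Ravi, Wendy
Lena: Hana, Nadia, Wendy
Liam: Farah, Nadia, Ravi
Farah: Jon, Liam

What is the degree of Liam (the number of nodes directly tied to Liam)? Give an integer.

Liam is directly tied to Farah, Nadia, and Ravi. That is 3 neighbors, so the degree of Liam is 3.

3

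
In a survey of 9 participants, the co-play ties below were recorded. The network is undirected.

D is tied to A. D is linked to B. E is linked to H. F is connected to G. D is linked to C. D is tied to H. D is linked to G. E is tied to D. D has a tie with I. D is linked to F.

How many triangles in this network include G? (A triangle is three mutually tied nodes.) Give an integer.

1

G's neighbors: D and F.
Neighbor pairs that are themselves tied: G–D–F. Each forms one triangle with G, for 1 in total.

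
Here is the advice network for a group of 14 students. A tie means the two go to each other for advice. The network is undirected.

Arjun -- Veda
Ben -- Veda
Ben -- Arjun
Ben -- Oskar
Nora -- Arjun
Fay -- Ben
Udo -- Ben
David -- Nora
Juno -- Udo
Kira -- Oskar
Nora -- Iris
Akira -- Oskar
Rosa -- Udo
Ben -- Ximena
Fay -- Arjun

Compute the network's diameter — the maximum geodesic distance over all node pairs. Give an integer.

Eccentricity of each node (its greatest distance to any other): Akira:5, Arjun:3, Ben:3, David:5, Fay:3, Iris:5, Juno:5, Kira:5, Nora:4, Oskar:4, Rosa:5, Udo:4, Veda:3, Ximena:4.
The maximum eccentricity is 5, realized for instance by the pair Juno–David via Juno – Udo – Ben – Arjun – Nora – David. So the diameter is 5.

5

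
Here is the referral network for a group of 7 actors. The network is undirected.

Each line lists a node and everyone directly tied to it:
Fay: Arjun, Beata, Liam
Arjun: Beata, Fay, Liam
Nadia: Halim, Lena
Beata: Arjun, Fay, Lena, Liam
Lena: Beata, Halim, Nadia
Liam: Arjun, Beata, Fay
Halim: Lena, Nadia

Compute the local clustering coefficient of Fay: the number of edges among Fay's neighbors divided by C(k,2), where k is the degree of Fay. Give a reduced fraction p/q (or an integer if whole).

Fay's neighbors: Arjun, Beata, and Liam (k = 3).
Possible neighbor pairs: C(3,2) = 3. Edges among them: Arjun–Beata, Arjun–Liam, Beata–Liam → e = 3.
Clustering(Fay) = 3/3 = 1.

1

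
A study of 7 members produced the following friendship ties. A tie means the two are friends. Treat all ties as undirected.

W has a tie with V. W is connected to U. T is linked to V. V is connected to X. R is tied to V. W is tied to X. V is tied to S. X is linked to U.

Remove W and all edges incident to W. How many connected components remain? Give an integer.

W's neighbors (U, V, and X) remain reachable from one another through other ties, so the rest of the network stays in one piece.

1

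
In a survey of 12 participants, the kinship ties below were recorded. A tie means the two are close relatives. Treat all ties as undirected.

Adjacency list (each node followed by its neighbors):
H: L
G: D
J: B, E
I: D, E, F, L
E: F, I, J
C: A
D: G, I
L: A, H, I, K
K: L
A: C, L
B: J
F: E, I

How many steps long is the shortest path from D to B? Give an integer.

One shortest route is D – I – E – J – B, which uses 4 edges, and at distance 3 from D we only reach {A, H, J, K}, which does not include B. So d(D,B) = 4.

4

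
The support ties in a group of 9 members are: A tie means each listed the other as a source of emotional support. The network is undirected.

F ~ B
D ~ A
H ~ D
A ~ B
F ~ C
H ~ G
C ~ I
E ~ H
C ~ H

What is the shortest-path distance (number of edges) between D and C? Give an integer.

One shortest route is D – H – C, which uses 2 edges, and D and C are not directly tied, so nothing shorter exists. So d(D,C) = 2.

2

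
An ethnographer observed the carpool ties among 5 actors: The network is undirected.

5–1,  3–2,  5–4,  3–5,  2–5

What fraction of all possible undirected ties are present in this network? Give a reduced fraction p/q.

1/2

There are 5 edges and 5 nodes, so the maximum possible is C(5,2) = 10.
Density = 5/10 = 1/2.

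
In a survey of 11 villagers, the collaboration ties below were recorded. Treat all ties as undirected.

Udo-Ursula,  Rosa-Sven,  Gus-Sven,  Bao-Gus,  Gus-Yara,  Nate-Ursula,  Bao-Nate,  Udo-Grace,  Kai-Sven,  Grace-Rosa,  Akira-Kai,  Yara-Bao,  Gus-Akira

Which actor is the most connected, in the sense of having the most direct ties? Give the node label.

Degrees — Akira:2, Bao:3, Grace:2, Gus:4, Kai:2, Nate:2, Rosa:2, Sven:3, Udo:2, Ursula:2, Yara:2.
The maximum is 4, attained only by Gus.

Gus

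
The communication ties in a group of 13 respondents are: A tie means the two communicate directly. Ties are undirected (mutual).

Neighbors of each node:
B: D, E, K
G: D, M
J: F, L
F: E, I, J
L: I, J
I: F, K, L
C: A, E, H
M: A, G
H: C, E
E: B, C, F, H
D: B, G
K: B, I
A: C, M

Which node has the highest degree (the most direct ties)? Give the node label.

E

Degrees — A:2, B:3, C:3, D:2, E:4, F:3, G:2, H:2, I:3, J:2, K:2, L:2, M:2.
The maximum is 4, attained only by E.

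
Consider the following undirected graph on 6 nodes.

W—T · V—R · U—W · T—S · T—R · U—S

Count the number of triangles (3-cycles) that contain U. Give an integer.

U's neighbors are S and W, but none of them are tied to each other, so no triangle contains U.

0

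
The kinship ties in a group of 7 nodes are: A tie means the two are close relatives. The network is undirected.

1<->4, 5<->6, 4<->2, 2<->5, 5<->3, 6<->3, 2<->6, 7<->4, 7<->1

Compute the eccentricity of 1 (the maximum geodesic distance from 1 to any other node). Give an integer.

Distances from 1: 2:2, 3:4, 4:1, 5:3, 6:3, 7:1.
The largest is 4 (to 3), so the eccentricity of 1 is 4.

4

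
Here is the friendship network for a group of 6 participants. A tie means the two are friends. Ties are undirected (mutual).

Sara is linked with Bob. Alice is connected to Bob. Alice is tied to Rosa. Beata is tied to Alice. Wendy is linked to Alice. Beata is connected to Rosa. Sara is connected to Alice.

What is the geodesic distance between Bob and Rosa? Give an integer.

One shortest route is Bob – Alice – Rosa, which uses 2 edges, and Bob and Rosa are not directly tied, so nothing shorter exists. So d(Bob,Rosa) = 2.

2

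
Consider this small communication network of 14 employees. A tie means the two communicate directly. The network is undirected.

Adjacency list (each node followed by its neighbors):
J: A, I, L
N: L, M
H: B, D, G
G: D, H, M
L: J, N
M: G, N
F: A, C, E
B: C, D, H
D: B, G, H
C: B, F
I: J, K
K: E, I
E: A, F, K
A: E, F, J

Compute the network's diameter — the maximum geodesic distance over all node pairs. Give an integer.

Eccentricity of each node (its greatest distance to any other): A:5, B:5, C:5, D:6, E:5, F:5, G:6, H:6, I:6, J:5, K:6, L:5, M:5, N:5.
The maximum eccentricity is 6, realized for instance by the pair G–K via G – M – N – L – J – I – K. So the diameter is 6.

6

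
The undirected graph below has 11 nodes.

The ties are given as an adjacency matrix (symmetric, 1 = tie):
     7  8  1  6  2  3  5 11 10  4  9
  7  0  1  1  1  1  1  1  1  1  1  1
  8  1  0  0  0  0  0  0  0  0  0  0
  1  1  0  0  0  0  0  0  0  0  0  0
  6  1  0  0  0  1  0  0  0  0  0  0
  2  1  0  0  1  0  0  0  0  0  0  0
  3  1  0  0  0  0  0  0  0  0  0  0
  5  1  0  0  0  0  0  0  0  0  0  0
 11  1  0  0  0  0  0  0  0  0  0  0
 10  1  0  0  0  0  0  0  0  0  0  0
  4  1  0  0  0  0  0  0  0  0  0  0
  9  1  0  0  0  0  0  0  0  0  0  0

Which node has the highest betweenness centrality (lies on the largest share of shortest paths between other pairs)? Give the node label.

Unnormalized betweenness of each node: 1:0, 2:0, 3:0, 4:0, 5:0, 6:0, 7:44, 8:0, 9:0, 10:0, 11:0.
7 has the largest value, 44, making it the main broker — the node through which the most shortest paths run.

7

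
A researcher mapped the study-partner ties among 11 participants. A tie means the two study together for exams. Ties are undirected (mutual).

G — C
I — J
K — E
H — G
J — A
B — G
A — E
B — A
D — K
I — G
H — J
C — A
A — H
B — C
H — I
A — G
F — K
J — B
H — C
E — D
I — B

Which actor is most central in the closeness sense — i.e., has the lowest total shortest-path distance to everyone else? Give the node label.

A

Farness (sum of distances to all others) for each node — A:15, B:19, C:20, D:25, E:18, F:33, G:19, H:19, I:24, J:20, K:24.
The smallest farness is 15, for A, so A has the highest closeness.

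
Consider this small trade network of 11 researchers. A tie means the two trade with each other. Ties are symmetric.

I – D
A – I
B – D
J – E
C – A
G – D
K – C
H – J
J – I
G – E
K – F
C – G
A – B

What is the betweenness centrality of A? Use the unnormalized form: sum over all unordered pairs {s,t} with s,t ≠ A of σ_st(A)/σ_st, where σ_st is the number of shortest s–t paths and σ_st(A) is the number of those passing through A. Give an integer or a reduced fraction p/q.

Pairs whose geodesics pass through A — J–F: 1/2; J–B: 1/2; J–C: 1/2; J–K: 1/2; F–B: 1; F–I: 1; F–H: 1/2; B–C: 1; B–I: 1/2; B–K: 1; B–H: 1/2; C–I: 1; C–H: 1/2; I–K: 1 … (+1 more pairs).
All other pairs contribute 0.
Summing the contributions gives betweenness(A) = 21/2.

21/2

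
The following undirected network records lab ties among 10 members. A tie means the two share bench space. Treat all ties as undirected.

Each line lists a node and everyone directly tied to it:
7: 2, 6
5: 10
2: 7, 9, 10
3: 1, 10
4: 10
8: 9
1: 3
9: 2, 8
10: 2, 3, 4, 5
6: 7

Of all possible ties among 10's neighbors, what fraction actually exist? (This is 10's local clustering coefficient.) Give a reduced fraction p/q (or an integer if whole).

0

10's neighbors: 2, 3, 4, and 5 (k = 4).
Possible neighbor pairs: C(4,2) = 6. Edges among them: none → e = 0.
Clustering(10) = 0/6 = 0.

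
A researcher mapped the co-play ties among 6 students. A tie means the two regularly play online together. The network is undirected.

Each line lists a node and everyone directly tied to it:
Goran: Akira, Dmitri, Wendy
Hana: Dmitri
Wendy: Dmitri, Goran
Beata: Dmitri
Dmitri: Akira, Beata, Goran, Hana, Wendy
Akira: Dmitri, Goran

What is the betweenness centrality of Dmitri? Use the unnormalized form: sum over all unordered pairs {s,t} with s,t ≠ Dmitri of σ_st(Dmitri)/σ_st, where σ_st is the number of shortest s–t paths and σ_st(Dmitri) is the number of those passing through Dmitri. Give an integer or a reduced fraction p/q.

15/2

Pairs whose geodesics pass through Dmitri — Hana–Akira: 1; Hana–Wendy: 1; Hana–Goran: 1; Hana–Beata: 1; Akira–Wendy: 1/2; Akira–Beata: 1; Wendy–Beata: 1; Goran–Beata: 1.
All other pairs contribute 0.
Summing the contributions gives betweenness(Dmitri) = 15/2.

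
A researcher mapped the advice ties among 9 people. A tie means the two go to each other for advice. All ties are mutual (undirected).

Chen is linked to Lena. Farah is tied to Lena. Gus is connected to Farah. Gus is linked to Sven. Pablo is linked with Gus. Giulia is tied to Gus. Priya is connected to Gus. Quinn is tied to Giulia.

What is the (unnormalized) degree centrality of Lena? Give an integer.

2

Lena is directly tied to Chen and Farah. That is 2 neighbors, so the degree of Lena is 2.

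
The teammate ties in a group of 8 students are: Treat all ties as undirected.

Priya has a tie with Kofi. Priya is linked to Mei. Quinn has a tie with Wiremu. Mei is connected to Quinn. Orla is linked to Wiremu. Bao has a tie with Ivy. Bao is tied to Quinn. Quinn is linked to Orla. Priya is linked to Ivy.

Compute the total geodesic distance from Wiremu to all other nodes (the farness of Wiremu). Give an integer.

16

Distances from Wiremu: Bao:2, Ivy:3, Kofi:4, Mei:2, Orla:1, Priya:3, Quinn:1.
Sum = 2 + 3 + 4 + 2 + 1 + 3 + 1 = 16.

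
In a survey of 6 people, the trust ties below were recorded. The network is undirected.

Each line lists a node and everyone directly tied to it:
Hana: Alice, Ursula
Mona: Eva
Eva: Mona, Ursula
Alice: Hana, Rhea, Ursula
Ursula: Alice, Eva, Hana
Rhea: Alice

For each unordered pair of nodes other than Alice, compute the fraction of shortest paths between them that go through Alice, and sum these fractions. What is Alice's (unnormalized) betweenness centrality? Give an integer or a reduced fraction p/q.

Pairs whose geodesics pass through Alice — Eva–Rhea: 1; Mona–Rhea: 1; Ursula–Rhea: 1; Rhea–Hana: 1.
All other pairs contribute 0.
Summing the contributions gives betweenness(Alice) = 4.

4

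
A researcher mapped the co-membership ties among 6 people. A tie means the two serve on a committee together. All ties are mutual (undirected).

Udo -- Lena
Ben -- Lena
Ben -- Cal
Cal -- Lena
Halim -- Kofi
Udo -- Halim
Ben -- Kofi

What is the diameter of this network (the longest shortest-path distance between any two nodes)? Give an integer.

3

Eccentricity of each node (its greatest distance to any other): Ben:2, Cal:3, Halim:3, Kofi:2, Lena:2, Udo:2.
The maximum eccentricity is 3, realized for instance by the pair Halim–Cal via Halim – Kofi – Ben – Cal. So the diameter is 3.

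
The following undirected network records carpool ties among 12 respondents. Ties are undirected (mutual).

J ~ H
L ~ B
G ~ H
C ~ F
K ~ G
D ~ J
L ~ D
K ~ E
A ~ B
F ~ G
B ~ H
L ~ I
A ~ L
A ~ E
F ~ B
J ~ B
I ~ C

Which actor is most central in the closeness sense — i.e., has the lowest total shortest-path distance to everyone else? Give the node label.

B

Farness (sum of distances to all others) for each node — A:21, B:18, C:27, D:26, E:27, F:21, G:23, H:22, I:26, J:23, K:28, L:20.
The smallest farness is 18, for B, so B has the highest closeness.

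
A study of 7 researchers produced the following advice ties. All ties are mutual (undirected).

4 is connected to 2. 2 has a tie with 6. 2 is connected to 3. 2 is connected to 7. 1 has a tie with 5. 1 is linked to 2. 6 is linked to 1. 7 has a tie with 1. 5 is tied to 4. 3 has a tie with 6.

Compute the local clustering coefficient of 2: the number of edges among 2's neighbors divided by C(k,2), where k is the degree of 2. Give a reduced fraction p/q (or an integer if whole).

2's neighbors: 1, 3, 4, 6, and 7 (k = 5).
Possible neighbor pairs: C(5,2) = 10. Edges among them: 1–6, 1–7, 3–6 → e = 3.
Clustering(2) = 3/10.

3/10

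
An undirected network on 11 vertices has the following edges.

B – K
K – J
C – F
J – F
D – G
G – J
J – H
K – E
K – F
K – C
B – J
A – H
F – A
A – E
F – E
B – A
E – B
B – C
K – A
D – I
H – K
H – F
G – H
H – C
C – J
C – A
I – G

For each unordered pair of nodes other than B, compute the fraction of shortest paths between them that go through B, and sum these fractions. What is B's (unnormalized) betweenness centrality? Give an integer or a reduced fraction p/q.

77/60

Pairs whose geodesics pass through B — J–E: 1/3; J–A: 1/5; C–E: 1/4; E–G: 1/6; E–D: 1/6; E–I: 1/6.
All other pairs contribute 0.
Summing the contributions gives betweenness(B) = 77/60.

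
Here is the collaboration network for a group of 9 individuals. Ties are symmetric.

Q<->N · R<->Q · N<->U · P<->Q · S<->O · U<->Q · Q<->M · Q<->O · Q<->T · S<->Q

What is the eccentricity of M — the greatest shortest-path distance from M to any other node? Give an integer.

Distances from M: N:2, O:2, P:2, Q:1, R:2, S:2, T:2, U:2.
The largest is 2 (to O, U, T, P, S, R, and N), so the eccentricity of M is 2.

2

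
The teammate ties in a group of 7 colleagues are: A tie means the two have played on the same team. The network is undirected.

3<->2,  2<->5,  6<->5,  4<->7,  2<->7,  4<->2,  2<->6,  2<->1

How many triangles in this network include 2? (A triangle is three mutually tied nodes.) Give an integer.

2

2's neighbors: 1, 3, 4, 5, 6, and 7.
Neighbor pairs that are themselves tied: 2–4–7; 2–5–6. Each forms one triangle with 2, for 2 in total.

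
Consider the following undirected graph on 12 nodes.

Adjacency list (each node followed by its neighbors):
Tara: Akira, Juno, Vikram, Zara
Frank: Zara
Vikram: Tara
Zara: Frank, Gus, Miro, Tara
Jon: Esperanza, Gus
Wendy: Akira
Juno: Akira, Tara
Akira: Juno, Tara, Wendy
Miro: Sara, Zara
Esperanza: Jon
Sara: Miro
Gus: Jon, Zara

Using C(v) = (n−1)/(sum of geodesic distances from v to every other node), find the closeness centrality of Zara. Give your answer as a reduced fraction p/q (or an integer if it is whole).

Distances from Zara: Akira:2, Esperanza:3, Frank:1, Gus:1, Jon:2, Juno:2, Miro:1, Sara:2, Tara:1, Vikram:2, Wendy:3. Sum = 20.
n = 12, so closeness = 11/20.

11/20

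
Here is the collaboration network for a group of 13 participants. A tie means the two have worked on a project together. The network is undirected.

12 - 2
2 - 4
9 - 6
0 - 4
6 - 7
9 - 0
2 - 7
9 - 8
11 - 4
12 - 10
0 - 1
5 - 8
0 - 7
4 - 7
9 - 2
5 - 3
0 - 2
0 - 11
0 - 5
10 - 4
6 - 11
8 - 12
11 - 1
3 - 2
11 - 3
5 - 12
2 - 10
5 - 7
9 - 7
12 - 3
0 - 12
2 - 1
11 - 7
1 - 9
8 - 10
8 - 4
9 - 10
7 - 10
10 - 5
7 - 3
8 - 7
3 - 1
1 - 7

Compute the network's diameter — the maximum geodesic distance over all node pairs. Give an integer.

3

Eccentricity of each node (its greatest distance to any other): 0:2, 1:2, 2:2, 3:2, 4:2, 5:2, 6:3, 7:2, 8:2, 9:2, 10:2, 11:2, 12:3.
The maximum eccentricity is 3, realized for instance by the pair 6–12 via 6 – 7 – 0 – 12. So the diameter is 3.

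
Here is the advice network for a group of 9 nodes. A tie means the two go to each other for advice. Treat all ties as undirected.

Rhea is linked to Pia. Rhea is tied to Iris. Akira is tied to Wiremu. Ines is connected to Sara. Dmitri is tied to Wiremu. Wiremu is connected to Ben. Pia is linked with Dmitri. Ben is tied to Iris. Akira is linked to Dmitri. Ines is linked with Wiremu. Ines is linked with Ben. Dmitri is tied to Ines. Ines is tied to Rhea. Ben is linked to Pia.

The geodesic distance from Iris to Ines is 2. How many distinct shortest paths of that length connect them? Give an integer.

2

The shortest distance is 2. The length-2 paths are: Iris–Rhea–Ines; Iris–Ben–Ines.
That gives 2 distinct shortest paths.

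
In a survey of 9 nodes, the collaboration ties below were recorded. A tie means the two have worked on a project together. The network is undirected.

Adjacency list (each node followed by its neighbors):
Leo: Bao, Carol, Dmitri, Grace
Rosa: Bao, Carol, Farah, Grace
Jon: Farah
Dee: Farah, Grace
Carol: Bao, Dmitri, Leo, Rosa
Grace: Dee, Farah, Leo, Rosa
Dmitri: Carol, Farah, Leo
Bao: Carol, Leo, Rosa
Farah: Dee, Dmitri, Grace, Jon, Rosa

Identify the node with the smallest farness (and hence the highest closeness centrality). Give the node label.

Farness (sum of distances to all others) for each node — Bao:15, Carol:14, Dee:16, Dmitri:13, Farah:11, Grace:12, Jon:18, Leo:13, Rosa:12.
The smallest farness is 11, for Farah, so Farah has the highest closeness.

Farah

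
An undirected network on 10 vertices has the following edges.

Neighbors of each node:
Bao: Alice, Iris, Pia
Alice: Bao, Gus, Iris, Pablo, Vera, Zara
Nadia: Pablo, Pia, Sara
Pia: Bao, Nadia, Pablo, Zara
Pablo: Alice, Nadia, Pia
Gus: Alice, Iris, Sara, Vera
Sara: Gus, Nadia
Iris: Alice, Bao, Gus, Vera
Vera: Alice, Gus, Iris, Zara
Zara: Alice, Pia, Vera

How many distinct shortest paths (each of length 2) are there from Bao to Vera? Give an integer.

The shortest distance is 2. The length-2 paths are: Bao–Iris–Vera; Bao–Alice–Vera.
That gives 2 distinct shortest paths.

2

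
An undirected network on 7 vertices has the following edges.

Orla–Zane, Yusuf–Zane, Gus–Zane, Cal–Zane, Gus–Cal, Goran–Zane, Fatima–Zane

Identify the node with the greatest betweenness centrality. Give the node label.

Zane

Unnormalized betweenness of each node: Cal:0, Fatima:0, Goran:0, Gus:0, Orla:0, Yusuf:0, Zane:14.
Zane has the largest value, 14, making it the main broker — the node through which the most shortest paths run.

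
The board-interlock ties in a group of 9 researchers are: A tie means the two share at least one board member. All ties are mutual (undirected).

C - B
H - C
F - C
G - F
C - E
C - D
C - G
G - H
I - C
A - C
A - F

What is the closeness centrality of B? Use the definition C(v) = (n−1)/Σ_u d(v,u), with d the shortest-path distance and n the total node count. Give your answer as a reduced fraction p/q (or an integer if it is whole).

8/15

Distances from B: A:2, C:1, D:2, E:2, F:2, G:2, H:2, I:2. Sum = 15.
n = 9, so closeness = 8/15.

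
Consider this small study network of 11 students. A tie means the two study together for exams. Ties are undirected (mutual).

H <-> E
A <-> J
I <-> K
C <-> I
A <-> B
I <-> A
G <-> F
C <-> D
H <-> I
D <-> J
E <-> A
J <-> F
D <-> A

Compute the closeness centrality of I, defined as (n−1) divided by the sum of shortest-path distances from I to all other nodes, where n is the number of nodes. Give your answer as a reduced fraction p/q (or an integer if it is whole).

10/19

Distances from I: A:1, B:2, C:1, D:2, E:2, F:3, G:4, H:1, J:2, K:1. Sum = 19.
n = 11, so closeness = 10/19.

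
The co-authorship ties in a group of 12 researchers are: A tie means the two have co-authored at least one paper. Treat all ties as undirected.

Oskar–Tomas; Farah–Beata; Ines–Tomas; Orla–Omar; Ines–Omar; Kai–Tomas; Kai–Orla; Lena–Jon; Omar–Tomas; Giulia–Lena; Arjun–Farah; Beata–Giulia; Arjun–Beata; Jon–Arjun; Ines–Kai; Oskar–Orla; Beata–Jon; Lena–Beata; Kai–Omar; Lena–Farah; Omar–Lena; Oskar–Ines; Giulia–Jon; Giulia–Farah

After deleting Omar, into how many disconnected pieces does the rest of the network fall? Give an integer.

2

Without Omar, the remaining ties split the others into: {Arjun, Beata, Farah, Giulia, Jon, Lena}; {Ines, Kai, Orla, Oskar, Tomas}.
That's 2 separate components.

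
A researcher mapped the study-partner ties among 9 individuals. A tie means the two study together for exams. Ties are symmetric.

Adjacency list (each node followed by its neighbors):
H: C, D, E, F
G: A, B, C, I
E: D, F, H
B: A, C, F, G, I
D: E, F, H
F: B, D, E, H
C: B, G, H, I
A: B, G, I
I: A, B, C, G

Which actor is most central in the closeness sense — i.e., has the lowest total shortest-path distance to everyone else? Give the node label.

B

Farness (sum of distances to all others) for each node — A:16, B:11, C:12, D:16, E:16, F:12, G:14, H:13, I:14.
The smallest farness is 11, for B, so B has the highest closeness.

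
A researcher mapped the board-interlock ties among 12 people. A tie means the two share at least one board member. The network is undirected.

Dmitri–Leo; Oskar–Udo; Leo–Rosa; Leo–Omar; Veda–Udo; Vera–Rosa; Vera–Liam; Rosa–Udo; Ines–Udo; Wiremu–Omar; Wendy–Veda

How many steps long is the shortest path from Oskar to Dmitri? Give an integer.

One shortest route is Oskar – Udo – Rosa – Leo – Dmitri, which uses 4 edges, and at distance 3 from Oskar we only reach {Leo, Vera, Wendy}, which does not include Dmitri. So d(Oskar,Dmitri) = 4.

4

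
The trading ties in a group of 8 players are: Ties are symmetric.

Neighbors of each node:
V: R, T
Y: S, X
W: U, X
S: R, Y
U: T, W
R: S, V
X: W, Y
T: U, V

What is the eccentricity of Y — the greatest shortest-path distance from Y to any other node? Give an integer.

Distances from Y: R:2, S:1, T:4, U:3, V:3, W:2, X:1.
The largest is 4 (to T), so the eccentricity of Y is 4.

4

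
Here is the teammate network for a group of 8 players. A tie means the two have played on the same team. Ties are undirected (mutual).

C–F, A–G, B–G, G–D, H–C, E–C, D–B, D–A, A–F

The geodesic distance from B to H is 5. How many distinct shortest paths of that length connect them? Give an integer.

The shortest distance is 5. The length-5 paths are: B–D–A–F–C–H; B–G–A–F–C–H.
That gives 2 distinct shortest paths.

2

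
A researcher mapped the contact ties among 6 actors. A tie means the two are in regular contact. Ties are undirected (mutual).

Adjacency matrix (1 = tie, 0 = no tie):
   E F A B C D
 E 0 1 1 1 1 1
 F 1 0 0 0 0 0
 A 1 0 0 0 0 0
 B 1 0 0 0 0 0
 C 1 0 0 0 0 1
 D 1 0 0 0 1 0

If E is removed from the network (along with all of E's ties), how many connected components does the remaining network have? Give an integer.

4

Without E, the remaining ties split the others into: {F}; {A}; {B}; {C, D}.
That's 4 separate components.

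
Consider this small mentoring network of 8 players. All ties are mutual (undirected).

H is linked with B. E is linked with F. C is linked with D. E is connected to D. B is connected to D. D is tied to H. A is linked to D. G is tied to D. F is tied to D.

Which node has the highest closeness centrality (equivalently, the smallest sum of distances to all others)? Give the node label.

D

Farness (sum of distances to all others) for each node — A:13, B:12, C:13, D:7, E:12, F:12, G:13, H:12.
The smallest farness is 7, for D, so D has the highest closeness.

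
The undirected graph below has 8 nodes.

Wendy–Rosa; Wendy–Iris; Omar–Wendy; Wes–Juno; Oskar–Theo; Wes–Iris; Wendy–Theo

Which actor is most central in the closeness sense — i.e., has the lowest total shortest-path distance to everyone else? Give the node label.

Wendy

Farness (sum of distances to all others) for each node — Iris:13, Juno:23, Omar:17, Oskar:21, Rosa:17, Theo:15, Wendy:11, Wes:17.
The smallest farness is 11, for Wendy, so Wendy has the highest closeness.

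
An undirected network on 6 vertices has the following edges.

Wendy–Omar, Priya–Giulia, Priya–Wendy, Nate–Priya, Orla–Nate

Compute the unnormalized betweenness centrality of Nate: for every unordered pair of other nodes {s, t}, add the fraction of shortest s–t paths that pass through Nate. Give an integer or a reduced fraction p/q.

4

Pairs whose geodesics pass through Nate — Omar–Orla: 1; Priya–Orla: 1; Orla–Giulia: 1; Orla–Wendy: 1.
All other pairs contribute 0.
Summing the contributions gives betweenness(Nate) = 4.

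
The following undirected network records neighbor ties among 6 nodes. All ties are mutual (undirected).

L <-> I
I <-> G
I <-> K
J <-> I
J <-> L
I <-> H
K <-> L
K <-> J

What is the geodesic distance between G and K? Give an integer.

One shortest route is G – I – K, which uses 2 edges, and G and K are not directly tied, so nothing shorter exists. So d(G,K) = 2.

2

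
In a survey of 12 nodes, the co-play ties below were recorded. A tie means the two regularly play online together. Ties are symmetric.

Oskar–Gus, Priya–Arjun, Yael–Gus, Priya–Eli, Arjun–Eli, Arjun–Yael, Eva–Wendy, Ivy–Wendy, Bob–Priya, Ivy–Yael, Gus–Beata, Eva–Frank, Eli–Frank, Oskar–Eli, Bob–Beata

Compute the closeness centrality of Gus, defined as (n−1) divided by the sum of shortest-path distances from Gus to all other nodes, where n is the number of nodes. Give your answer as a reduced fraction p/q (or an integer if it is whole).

Distances from Gus: Arjun:2, Beata:1, Bob:2, Eli:2, Eva:4, Frank:3, Ivy:2, Oskar:1, Priya:3, Wendy:3, Yael:1. Sum = 24.
n = 12, so closeness = 11/24.

11/24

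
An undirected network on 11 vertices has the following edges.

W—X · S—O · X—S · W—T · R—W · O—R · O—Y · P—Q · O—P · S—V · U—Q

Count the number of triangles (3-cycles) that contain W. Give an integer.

W's neighbors are R, T, and X, but none of them are tied to each other, so no triangle contains W.

0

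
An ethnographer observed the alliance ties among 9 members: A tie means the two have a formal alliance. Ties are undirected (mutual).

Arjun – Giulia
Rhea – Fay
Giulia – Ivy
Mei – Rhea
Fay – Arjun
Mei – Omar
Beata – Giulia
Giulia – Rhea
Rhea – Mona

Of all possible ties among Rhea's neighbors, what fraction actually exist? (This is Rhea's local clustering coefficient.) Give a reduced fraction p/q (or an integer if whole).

0

Rhea's neighbors: Fay, Giulia, Mei, and Mona (k = 4).
Possible neighbor pairs: C(4,2) = 6. Edges among them: none → e = 0.
Clustering(Rhea) = 0/6 = 0.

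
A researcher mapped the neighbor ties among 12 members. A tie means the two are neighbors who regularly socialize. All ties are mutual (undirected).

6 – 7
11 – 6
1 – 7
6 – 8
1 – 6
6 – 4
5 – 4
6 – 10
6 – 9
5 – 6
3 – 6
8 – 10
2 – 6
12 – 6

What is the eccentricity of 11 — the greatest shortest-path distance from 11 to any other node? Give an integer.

2

Distances from 11: 1:2, 2:2, 3:2, 4:2, 5:2, 6:1, 7:2, 8:2, 9:2, 10:2, 12:2.
The largest is 2 (to 9, 7, 4, 1, 12, 5, 8, 2, 10, and 3), so the eccentricity of 11 is 2.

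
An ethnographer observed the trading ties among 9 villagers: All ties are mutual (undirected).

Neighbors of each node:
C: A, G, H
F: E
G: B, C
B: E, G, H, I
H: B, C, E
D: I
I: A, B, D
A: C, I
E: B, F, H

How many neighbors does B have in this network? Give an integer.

4

B is directly tied to E, G, H, and I. That is 4 neighbors, so the degree of B is 4.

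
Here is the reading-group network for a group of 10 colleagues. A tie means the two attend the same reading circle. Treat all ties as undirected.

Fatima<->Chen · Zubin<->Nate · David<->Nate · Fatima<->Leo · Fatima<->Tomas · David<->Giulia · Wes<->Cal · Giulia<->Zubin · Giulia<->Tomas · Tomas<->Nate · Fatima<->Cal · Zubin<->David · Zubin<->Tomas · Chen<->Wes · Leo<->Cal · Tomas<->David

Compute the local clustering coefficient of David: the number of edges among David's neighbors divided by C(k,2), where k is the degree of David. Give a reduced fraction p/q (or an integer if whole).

5/6

David's neighbors: Giulia, Nate, Tomas, and Zubin (k = 4).
Possible neighbor pairs: C(4,2) = 6. Edges among them: Giulia–Tomas, Giulia–Zubin, Nate–Tomas, Nate–Zubin, Tomas–Zubin → e = 5.
Clustering(David) = 5/6.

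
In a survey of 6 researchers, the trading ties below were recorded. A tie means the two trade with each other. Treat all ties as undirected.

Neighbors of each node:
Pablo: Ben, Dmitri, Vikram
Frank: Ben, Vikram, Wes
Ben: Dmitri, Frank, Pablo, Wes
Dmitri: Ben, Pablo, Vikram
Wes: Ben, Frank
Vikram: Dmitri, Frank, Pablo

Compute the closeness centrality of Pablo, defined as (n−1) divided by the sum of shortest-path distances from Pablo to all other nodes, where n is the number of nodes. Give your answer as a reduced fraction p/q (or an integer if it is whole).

5/7

Distances from Pablo: Ben:1, Dmitri:1, Frank:2, Vikram:1, Wes:2. Sum = 7.
n = 6, so closeness = 5/7.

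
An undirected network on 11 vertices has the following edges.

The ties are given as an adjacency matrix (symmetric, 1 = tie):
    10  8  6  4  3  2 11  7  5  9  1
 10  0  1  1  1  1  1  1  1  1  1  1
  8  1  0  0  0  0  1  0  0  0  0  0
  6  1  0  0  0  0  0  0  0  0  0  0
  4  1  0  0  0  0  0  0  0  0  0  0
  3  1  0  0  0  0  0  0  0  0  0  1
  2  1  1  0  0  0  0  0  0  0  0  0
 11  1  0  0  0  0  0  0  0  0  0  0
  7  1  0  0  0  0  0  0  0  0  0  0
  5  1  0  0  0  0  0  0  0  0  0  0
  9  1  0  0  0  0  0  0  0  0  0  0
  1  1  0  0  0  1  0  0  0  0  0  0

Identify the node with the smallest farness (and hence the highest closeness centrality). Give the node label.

10

Farness (sum of distances to all others) for each node — 1:18, 2:18, 3:18, 4:19, 5:19, 6:19, 7:19, 8:18, 9:19, 10:10, 11:19.
The smallest farness is 10, for 10, so 10 has the highest closeness.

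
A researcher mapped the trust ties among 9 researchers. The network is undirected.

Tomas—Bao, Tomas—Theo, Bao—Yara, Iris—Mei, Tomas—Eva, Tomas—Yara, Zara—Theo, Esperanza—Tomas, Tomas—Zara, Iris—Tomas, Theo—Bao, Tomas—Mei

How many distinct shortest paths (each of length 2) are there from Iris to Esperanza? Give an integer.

1

The shortest distance is 2, and the only length-2 path is Iris–Tomas–Esperanza. So there is exactly 1 shortest path.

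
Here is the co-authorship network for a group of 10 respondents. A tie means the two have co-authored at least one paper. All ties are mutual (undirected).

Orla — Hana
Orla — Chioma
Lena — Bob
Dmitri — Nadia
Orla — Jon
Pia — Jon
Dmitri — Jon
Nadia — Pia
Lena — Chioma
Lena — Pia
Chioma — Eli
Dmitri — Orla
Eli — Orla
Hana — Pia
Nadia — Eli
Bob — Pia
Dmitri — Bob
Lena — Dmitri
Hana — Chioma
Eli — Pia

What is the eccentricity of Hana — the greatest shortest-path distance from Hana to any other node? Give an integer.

2

Distances from Hana: Bob:2, Chioma:1, Dmitri:2, Eli:2, Jon:2, Lena:2, Nadia:2, Orla:1, Pia:1.
The largest is 2 (to Dmitri, Eli, Jon, Lena, Bob, and Nadia), so the eccentricity of Hana is 2.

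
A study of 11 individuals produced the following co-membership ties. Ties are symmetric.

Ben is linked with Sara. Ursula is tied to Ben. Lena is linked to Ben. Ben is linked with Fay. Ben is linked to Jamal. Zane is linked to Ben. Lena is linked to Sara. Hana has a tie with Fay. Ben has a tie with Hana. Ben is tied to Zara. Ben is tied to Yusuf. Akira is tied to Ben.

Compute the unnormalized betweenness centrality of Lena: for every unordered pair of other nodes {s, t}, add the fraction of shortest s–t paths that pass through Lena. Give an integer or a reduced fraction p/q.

No shortest path between any pair of other nodes passes through Lena.
Summing the contributions gives betweenness(Lena) = 0.

0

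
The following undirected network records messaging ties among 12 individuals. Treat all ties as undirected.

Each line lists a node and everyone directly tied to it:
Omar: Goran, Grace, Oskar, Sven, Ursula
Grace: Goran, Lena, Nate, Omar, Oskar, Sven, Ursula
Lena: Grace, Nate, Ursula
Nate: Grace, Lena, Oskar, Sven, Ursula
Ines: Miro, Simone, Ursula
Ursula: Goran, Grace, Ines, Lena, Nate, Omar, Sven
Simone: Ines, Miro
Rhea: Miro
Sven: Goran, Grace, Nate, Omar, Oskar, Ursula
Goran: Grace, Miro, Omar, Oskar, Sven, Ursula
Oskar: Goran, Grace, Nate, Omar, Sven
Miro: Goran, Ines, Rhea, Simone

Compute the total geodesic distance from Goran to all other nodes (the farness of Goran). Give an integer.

16

Distances from Goran: Grace:1, Ines:2, Lena:2, Miro:1, Nate:2, Omar:1, Oskar:1, Rhea:2, Simone:2, Sven:1, Ursula:1.
Sum = 1 + 2 + 2 + 1 + 2 + 1 + 1 + 2 + 2 + 1 + 1 = 16.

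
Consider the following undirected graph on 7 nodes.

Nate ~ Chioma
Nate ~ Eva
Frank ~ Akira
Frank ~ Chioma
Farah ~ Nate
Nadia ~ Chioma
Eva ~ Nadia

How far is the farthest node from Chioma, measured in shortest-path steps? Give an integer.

2

Distances from Chioma: Akira:2, Eva:2, Farah:2, Frank:1, Nadia:1, Nate:1.
The largest is 2 (to Farah, Eva, and Akira), so the eccentricity of Chioma is 2.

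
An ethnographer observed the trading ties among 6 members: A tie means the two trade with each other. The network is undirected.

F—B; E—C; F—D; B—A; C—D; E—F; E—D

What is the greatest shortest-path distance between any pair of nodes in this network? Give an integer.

4

Eccentricity of each node (its greatest distance to any other): A:4, B:3, C:4, D:3, E:3, F:2.
The maximum eccentricity is 4, realized for instance by the pair A–C via A – B – F – E – C. So the diameter is 4.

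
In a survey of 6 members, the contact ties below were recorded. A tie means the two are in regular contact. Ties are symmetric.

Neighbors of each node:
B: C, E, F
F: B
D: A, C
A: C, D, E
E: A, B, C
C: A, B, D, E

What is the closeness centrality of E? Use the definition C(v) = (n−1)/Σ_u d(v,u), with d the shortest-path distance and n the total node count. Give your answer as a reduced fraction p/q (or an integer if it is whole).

5/7

Distances from E: A:1, B:1, C:1, D:2, F:2. Sum = 7.
n = 6, so closeness = 5/7.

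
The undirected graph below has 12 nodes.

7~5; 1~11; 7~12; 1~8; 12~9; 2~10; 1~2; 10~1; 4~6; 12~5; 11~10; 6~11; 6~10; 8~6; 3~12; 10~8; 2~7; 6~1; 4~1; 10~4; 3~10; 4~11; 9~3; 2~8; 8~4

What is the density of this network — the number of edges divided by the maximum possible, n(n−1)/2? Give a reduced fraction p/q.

There are 25 edges and 12 nodes, so the maximum possible is C(12,2) = 66.
Density = 25/66.

25/66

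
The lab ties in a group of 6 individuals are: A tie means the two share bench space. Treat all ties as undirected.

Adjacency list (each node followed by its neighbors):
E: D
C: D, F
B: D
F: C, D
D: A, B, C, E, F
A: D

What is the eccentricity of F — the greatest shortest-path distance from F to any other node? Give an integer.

Distances from F: A:2, B:2, C:1, D:1, E:2.
The largest is 2 (to A, B, and E), so the eccentricity of F is 2.

2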